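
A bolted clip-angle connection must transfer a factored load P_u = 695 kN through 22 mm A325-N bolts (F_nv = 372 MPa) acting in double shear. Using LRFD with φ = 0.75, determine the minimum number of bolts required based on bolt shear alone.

4 bolts

A_b = π·22²/4 = 380.1 mm².
Per-bolt design strength φR_n = 0.75 × 372 × 380.1 × 2 / 1000 = 212.1 kN.
n ≥ 695 / 212.1 = 3.277 → use 4 bolts.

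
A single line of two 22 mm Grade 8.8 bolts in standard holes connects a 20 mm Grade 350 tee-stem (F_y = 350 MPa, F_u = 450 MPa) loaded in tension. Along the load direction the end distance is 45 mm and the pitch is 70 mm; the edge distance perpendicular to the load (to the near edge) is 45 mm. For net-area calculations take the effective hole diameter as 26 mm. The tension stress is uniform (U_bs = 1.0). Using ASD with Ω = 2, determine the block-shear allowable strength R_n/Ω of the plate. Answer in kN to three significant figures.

349 kN

Shear plane L_v = 45 + 1·70 = 115 mm; A_gv = 115 × 20 = 2300 mm².
A_nv = (115 − 1.5·26) × 20 = 1520 mm².
A_nt = (45 − 0.5·26) × 20 = 640 mm².
0.6 F_u A_nv = 410.4 kN; 0.6 F_y A_gv = 483 kN → shear rupture governs the shear term.
R_n = 410.4 + 1.0 × 450 × 640 / 1000 = 698.4 kN.
Allowable strength R_n/Ω = 698.4 / 2 = 349 kN.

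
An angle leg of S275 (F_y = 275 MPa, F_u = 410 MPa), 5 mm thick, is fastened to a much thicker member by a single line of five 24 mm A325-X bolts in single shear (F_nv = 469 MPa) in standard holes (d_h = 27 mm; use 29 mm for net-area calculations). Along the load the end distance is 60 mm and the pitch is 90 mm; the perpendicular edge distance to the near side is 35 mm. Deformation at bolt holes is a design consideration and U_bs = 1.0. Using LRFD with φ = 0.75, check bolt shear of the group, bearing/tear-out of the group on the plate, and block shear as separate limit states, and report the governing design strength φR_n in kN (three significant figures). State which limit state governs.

291 kN (block shear governs)

Bolt shear: A_b = π·24²/4 = 452.4 mm²; R_n = 469 × 452.4 × 5 × 1 / 1000 = 1061 kN → 0.75 × 1061 = 796 kN.
Bearing: edge l_c = 46.5, r_n = 114.4 kN; interior l_c = 63, r_n = 118.1 kN; R_n = 114.4 + 4·118.1 = 586.7 kN → 440 kN.
Block shear: A_gv = 2100, A_nv = 1448, A_nt = 102.5 mm²; R_n = min(0.6F_uA_nv, 0.6F_yA_gv) + U_bs·F_u·A_nt = 388.5 kN → 291 kN.
Block shear governs: 291 kN.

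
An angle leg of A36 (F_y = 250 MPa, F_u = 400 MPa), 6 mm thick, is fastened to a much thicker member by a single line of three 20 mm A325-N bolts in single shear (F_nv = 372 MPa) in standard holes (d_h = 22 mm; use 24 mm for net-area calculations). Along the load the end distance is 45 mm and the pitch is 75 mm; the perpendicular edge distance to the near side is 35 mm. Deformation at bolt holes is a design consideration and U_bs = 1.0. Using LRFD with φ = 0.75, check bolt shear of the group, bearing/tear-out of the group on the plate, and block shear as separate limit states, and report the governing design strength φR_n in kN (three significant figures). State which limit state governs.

Bolt shear: A_b = π·20²/4 = 314.2 mm²; R_n = 372 × 314.2 × 3 × 1 / 1000 = 350.6 kN → 0.75 × 350.6 = 263 kN.
Bearing: edge l_c = 34, r_n = 97.92 kN; interior l_c = 53, r_n = 115.2 kN; R_n = 97.92 + 2·115.2 = 328.3 kN → 246 kN.
Block shear: A_gv = 1170, A_nv = 810, A_nt = 138 mm²; R_n = min(0.6F_uA_nv, 0.6F_yA_gv) + U_bs·F_u·A_nt = 230.7 kN → 173 kN.
Block shear governs: 173 kN.

173 kN (block shear governs)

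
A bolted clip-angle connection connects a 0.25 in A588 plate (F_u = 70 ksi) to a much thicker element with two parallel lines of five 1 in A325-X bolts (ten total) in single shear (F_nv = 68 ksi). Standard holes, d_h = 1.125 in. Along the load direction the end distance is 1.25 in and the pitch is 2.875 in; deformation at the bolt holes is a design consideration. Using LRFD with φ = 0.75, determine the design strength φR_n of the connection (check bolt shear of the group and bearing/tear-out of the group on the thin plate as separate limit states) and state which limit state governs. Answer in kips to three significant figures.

242 kips (bearing governs)

Bolt shear: A_b = π·1²/4 = 0.7854 in²; R_n = 68 × 0.7854 × 10 × 1 = 534.1 kips → 0.75 × 534.1 = 401 kips.
Bearing (1.2 l_c t F_u ≤ 2.4 d t F_u): upper limit = 2.4·1·0.25·70 = 42 kips.
  Edge l_c = 1.25 − 1.125/2 = 0.6875 → r_n = 14.44 kips; interior l_c = 2.875 − 1.125 = 1.75 → r_n = 36.75 kips.
  R_n,bearing = 2·14.44 + 8·36.75 = 322.9 kips → 0.75 × 322.9 = 242 kips.
Bearing governs: 242 kips.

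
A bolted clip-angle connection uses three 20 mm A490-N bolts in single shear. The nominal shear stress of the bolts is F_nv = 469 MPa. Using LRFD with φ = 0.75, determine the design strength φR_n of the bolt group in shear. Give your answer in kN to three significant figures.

332 kN

A_b = π × 20² / 4 = 314.2 mm².
R_n = F_nv · A_b · n · n_s = 469 × 314.2 × 3 × 1 / 1000 = 442 kN.
Design strength φR_n = 0.75 × 442 = 332 kN.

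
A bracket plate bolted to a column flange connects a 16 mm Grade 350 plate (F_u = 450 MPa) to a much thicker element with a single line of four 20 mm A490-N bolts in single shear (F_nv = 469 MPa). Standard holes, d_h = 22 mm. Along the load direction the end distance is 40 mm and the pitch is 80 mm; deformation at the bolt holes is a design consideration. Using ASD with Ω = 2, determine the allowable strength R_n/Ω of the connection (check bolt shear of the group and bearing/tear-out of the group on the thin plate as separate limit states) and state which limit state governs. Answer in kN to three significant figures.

295 kN (bolt shear governs)

Bolt shear: A_b = π·20²/4 = 314.2 mm²; R_n = 469 × 314.2 × 4 × 1 / 1000 = 589.4 kN → 589.4 / 2 = 295 kN.
Bearing (1.2 l_c t F_u ≤ 2.4 d t F_u): upper limit = 2.4·20·16·450 / 1000 = 345.6 kN.
  Edge l_c = 40 − 22/2 = 29 → r_n = 250.6 kN; interior l_c = 80 − 22 = 58 → r_n = 345.6 kN.
  R_n,bearing = 1·250.6 + 3·345.6 = 1287 kN → 1287 / 2 = 644 kN.
Bolt shear governs: 295 kN.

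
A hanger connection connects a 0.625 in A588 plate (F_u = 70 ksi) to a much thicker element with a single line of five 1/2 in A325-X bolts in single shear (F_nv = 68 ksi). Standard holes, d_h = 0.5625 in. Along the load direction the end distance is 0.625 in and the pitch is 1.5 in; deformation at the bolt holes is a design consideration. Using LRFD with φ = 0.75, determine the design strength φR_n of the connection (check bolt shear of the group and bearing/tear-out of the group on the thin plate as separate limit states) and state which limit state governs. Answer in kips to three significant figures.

Bolt shear: A_b = π·0.5²/4 = 0.1963 in²; R_n = 68 × 0.1963 × 5 × 1 = 66.76 kips → 0.75 × 66.76 = 50.1 kips.
Bearing (1.2 l_c t F_u ≤ 2.4 d t F_u): upper limit = 2.4·0.5·0.625·70 = 52.5 kips.
  Edge l_c = 0.625 − 0.5625/2 = 0.3438 → r_n = 18.05 kips; interior l_c = 1.5 − 0.5625 = 0.9375 → r_n = 49.22 kips.
  R_n,bearing = 1·18.05 + 4·49.22 = 214.9 kips → 0.75 × 214.9 = 161 kips.
Bolt shear governs: 50.1 kips.

50.1 kips (bolt shear governs)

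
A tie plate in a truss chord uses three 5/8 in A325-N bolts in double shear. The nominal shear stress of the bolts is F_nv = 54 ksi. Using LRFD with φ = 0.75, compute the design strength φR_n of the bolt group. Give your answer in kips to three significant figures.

A_b = π × 0.625² / 4 = 0.3068 in².
R_n = F_nv · A_b · n · n_s = 54 × 0.3068 × 3 × 2 = 99.4 kips.
Design strength φR_n = 0.75 × 99.4 = 74.6 kips.

74.6 kips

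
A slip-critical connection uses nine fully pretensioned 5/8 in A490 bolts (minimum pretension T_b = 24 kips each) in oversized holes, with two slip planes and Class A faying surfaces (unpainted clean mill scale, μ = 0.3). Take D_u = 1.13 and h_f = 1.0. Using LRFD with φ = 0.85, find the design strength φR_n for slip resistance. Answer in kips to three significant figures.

124 kips

R_n = μ · D_u · h_f · T_b · n_s · n_b = 0.3 × 1.13 × 1.0 × 24 × 2 × 9 = 146.4 kips.
Design strength φR_n = 0.85 × 146.4 = 124 kips.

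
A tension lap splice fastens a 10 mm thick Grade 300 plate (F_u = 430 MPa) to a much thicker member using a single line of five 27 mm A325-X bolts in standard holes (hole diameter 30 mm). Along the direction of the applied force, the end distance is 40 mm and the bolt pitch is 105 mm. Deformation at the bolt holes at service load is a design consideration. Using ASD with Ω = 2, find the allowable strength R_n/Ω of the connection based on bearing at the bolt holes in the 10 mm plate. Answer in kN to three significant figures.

622 kN

Per bolt r_n = 1.2 l_c t F_u ≤ 2.4 d t F_u; upper limit = 2.4 × 27 × 10 × 430 / 1000 = 278.6 kN.
Edge bolt: l_c = 40 − 30/2 = 25 mm → 1.2 × 25 × 10 × 430 / 1000 = 129 → r_n = 129 kN.
Interior bolts: l_c = 105 − 30 = 75 mm → 1.2 × 75 × 10 × 430 / 1000 = 387 → r_n = 278.6 kN.
R_n = 1 × 129 + 4 × 278.6 = 1244 kN.
Allowable strength R_n/Ω = 1244 / 2 = 622 kN.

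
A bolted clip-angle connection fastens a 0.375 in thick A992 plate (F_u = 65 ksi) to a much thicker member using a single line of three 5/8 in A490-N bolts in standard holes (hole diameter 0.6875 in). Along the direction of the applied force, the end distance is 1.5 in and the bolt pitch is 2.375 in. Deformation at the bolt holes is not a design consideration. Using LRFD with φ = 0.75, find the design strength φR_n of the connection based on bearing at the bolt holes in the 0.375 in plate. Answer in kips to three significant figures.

Per bolt r_n = 1.5 l_c t F_u ≤ 3.0 d t F_u; upper limit = 3.0 × 0.625 × 0.375 × 65 = 45.7 kips.
Edge bolt: l_c = 1.5 − 0.6875/2 = 1.156 in → 1.5 × 1.156 × 0.375 × 65 = 42.28 → r_n = 42.28 kips.
Interior bolts: l_c = 2.375 − 0.6875 = 1.688 in → 1.5 × 1.688 × 0.375 × 65 = 61.7 → r_n = 45.7 kips.
R_n = 1 × 42.28 + 2 × 45.7 = 133.7 kips.
Design strength φR_n = 0.75 × 133.7 = 100 kips.

100 kips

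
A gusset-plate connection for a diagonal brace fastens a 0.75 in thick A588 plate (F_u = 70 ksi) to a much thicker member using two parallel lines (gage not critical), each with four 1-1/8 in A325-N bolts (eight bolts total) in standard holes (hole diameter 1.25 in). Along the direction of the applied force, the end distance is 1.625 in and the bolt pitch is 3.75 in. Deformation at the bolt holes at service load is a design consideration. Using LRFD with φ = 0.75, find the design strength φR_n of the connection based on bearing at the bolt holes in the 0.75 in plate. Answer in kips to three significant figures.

Per bolt r_n = 1.2 l_c t F_u ≤ 2.4 d t F_u; upper limit = 2.4 × 1.125 × 0.75 × 70 = 141.8 kips.
Edge bolt: l_c = 1.625 − 1.25/2 = 1 in → 1.2 × 1 × 0.75 × 70 = 63 → r_n = 63 kips.
Interior bolts: l_c = 3.75 − 1.25 = 2.5 in → 1.2 × 2.5 × 0.75 × 70 = 157.5 → r_n = 141.8 kips.
R_n = 2 × 63 + 6 × 141.8 = 976.5 kips.
Design strength φR_n = 0.75 × 976.5 = 732 kips.

732 kips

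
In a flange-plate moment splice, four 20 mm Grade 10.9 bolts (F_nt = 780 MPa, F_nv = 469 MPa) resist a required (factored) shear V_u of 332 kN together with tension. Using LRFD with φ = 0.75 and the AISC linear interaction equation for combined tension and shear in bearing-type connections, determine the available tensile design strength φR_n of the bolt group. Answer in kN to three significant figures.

A_b = π·20²/4 = 314.2 mm²; f_rv = 332 × 1000 / (4 × 314.2) = 264.2 MPa.
F'_nt = 1.3 F_nt − (F_nt / φF_nv) f_rv = 1.3·780 − (780/(0.75·469))·264.2 = 428.1 MPa, capped at F_nt → F'_nt = 428.1 MPa.
R_n = F'_nt · A_b · n = 428.1 × 314.2 × 4 / 1000 = 538 kN.
Design strength φR_n = 0.75 × 538 = 404 kN.

404 kN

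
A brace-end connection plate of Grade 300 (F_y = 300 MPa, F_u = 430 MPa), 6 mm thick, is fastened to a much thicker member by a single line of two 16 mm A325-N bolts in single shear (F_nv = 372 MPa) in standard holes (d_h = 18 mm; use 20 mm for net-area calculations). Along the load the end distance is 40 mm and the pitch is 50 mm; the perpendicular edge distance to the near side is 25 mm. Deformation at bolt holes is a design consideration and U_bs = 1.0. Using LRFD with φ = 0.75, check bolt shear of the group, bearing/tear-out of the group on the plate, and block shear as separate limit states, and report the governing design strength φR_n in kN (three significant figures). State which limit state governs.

98.7 kN (block shear governs)

Bolt shear: A_b = π·16²/4 = 201.1 mm²; R_n = 372 × 201.1 × 2 × 1 / 1000 = 149.6 kN → 0.75 × 149.6 = 112 kN.
Bearing: edge l_c = 31, r_n = 95.98 kN; interior l_c = 32, r_n = 99.07 kN; R_n = 95.98 + 1·99.07 = 195 kN → 146 kN.
Block shear: A_gv = 540, A_nv = 360, A_nt = 90 mm²; R_n = min(0.6F_uA_nv, 0.6F_yA_gv) + U_bs·F_u·A_nt = 131.6 kN → 98.7 kN.
Block shear governs: 98.7 kN.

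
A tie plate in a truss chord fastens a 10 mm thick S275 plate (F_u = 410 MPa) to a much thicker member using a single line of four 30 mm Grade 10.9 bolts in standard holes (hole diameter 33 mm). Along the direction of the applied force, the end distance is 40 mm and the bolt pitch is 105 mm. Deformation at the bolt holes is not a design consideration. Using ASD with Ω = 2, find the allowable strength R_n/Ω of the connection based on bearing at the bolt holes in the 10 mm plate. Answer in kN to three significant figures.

626 kN

Per bolt r_n = 1.5 l_c t F_u ≤ 3.0 d t F_u; upper limit = 3.0 × 30 × 10 × 410 / 1000 = 369 kN.
Edge bolt: l_c = 40 − 33/2 = 23.5 mm → 1.5 × 23.5 × 10 × 410 / 1000 = 144.5 → r_n = 144.5 kN.
Interior bolts: l_c = 105 − 33 = 72 mm → 1.5 × 72 × 10 × 410 / 1000 = 442.8 → r_n = 369 kN.
R_n = 1 × 144.5 + 3 × 369 = 1252 kN.
Allowable strength R_n/Ω = 1252 / 2 = 626 kN.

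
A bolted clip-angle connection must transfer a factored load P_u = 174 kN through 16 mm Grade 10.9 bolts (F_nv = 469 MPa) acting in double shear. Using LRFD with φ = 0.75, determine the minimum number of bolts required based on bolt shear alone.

A_b = π·16²/4 = 201.1 mm².
Per-bolt design strength φR_n = 0.75 × 469 × 201.1 × 2 / 1000 = 141.4 kN.
n ≥ 174 / 141.4 = 1.23 → use 2 bolts.

2 bolts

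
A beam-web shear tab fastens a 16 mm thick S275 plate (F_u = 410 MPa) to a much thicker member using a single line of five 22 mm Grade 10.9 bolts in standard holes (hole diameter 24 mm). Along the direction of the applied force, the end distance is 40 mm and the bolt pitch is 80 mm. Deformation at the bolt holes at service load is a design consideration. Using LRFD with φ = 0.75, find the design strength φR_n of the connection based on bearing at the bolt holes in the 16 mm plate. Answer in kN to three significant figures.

1200 kN

Per bolt r_n = 1.2 l_c t F_u ≤ 2.4 d t F_u; upper limit = 2.4 × 22 × 16 × 410 / 1000 = 346.4 kN.
Edge bolt: l_c = 40 − 24/2 = 28 mm → 1.2 × 28 × 16 × 410 / 1000 = 220.4 → r_n = 220.4 kN.
Interior bolts: l_c = 80 − 24 = 56 mm → 1.2 × 56 × 16 × 410 / 1000 = 440.8 → r_n = 346.4 kN.
R_n = 1 × 220.4 + 4 × 346.4 = 1606 kN.
Design strength φR_n = 0.75 × 1606 = 1200 kN.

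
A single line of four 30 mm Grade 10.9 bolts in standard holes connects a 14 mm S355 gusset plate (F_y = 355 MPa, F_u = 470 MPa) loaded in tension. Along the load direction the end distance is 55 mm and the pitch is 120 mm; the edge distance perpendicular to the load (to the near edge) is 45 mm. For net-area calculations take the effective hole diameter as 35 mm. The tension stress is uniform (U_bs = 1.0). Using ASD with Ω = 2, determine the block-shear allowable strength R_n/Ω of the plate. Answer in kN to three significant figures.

668 kN

Shear plane L_v = 55 + 3·120 = 415 mm; A_gv = 415 × 14 = 5810 mm².
A_nv = (415 − 3.5·35) × 14 = 4095 mm².
A_nt = (45 − 0.5·35) × 14 = 385 mm².
0.6 F_u A_nv = 1155 kN; 0.6 F_y A_gv = 1238 kN → shear rupture governs the shear term.
R_n = 1155 + 1.0 × 470 × 385 / 1000 = 1336 kN.
Allowable strength R_n/Ω = 1336 / 2 = 668 kN.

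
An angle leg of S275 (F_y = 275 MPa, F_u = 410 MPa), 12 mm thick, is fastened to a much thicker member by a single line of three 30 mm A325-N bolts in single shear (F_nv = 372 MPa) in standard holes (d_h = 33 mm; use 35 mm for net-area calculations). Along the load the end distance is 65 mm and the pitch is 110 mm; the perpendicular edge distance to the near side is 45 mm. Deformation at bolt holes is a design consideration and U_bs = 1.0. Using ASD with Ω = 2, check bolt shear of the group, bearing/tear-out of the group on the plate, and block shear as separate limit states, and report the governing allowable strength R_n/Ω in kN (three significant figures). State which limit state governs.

Bolt shear: A_b = π·30²/4 = 706.9 mm²; R_n = 372 × 706.9 × 3 × 1 / 1000 = 788.9 kN → 788.9 / 2 = 394 kN.
Bearing: edge l_c = 48.5, r_n = 286.3 kN; interior l_c = 77, r_n = 354.2 kN; R_n = 286.3 + 2·354.2 = 994.8 kN → 497 kN.
Block shear: A_gv = 3420, A_nv = 2370, A_nt = 330 mm²; R_n = min(0.6F_uA_nv, 0.6F_yA_gv) + U_bs·F_u·A_nt = 699.6 kN → 350 kN.
Block shear governs: 350 kN.

350 kN (block shear governs)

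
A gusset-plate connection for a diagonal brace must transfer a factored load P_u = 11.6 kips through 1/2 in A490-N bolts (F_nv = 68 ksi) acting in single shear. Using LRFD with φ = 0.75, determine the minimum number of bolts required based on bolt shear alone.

2 bolts

A_b = π·0.5²/4 = 0.1963 in².
Per-bolt design strength φR_n = 0.75 × 68 × 0.1963 × 1 = 10.01 kips.
n ≥ 11.6 / 10.01 = 1.158 → use 2 bolts.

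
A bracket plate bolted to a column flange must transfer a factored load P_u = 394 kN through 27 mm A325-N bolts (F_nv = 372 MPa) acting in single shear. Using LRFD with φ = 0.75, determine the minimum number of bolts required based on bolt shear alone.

3 bolts

A_b = π·27²/4 = 572.6 mm².
Per-bolt design strength φR_n = 0.75 × 372 × 572.6 × 1 / 1000 = 159.7 kN.
n ≥ 394 / 159.7 = 2.466 → use 3 bolts.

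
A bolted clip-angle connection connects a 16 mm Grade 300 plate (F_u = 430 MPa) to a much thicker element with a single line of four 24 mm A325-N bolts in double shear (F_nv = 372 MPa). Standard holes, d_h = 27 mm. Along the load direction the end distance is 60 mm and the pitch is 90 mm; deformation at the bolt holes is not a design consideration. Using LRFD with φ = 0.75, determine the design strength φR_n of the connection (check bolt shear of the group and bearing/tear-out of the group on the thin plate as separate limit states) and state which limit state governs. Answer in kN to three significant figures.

Bolt shear: A_b = π·24²/4 = 452.4 mm²; R_n = 372 × 452.4 × 4 × 2 / 1000 = 1346 kN → 0.75 × 1346 = 1010 kN.
Bearing (1.5 l_c t F_u ≤ 3.0 d t F_u): upper limit = 3.0·24·16·430 / 1000 = 495.4 kN.
  Edge l_c = 60 − 27/2 = 46.5 → r_n = 479.9 kN; interior l_c = 90 − 27 = 63 → r_n = 495.4 kN.
  R_n,bearing = 1·479.9 + 3·495.4 = 1966 kN → 0.75 × 1966 = 1470 kN.
Bolt shear governs: 1010 kN.

1010 kN (bolt shear governs)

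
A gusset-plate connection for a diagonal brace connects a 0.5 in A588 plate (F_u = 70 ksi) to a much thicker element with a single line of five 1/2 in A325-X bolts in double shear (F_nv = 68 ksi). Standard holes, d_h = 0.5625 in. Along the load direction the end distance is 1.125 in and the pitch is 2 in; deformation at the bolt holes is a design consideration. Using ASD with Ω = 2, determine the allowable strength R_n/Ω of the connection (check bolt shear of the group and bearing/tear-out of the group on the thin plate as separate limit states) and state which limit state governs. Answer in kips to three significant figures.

66.8 kips (bolt shear governs)

Bolt shear: A_b = π·0.5²/4 = 0.1963 in²; R_n = 68 × 0.1963 × 5 × 2 = 133.5 kips → 133.5 / 2 = 66.8 kips.
Bearing (1.2 l_c t F_u ≤ 2.4 d t F_u): upper limit = 2.4·0.5·0.5·70 = 42 kips.
  Edge l_c = 1.125 − 0.5625/2 = 0.8438 → r_n = 35.44 kips; interior l_c = 2 − 0.5625 = 1.438 → r_n = 42 kips.
  R_n,bearing = 1·35.44 + 4·42 = 203.4 kips → 203.4 / 2 = 102 kips.
Bolt shear governs: 66.8 kips.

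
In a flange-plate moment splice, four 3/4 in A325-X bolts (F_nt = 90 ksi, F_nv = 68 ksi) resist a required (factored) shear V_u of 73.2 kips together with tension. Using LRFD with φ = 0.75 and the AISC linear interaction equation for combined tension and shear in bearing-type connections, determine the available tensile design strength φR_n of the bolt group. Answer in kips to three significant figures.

A_b = π·0.75²/4 = 0.4418 in²; f_rv = 73.2 / (4 × 0.4418) = 41.42 ksi.
F'_nt = 1.3 F_nt − (F_nt / φF_nv) f_rv = 1.3·90 − (90/(0.75·68))·41.42 = 43.9 ksi, capped at F_nt → F'_nt = 43.9 ksi.
R_n = F'_nt · A_b · n = 43.9 × 0.4418 × 4 = 77.58 kips.
Design strength φR_n = 0.75 × 77.58 = 58.2 kips.

58.2 kips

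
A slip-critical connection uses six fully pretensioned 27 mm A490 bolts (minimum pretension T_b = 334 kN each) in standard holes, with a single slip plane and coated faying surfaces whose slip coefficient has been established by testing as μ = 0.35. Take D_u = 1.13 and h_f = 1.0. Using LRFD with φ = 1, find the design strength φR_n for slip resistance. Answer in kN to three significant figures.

R_n = μ · D_u · h_f · T_b · n_s · n_b = 0.35 × 1.13 × 1.0 × 334 × 1 × 6 = 792.6 kN.
Design strength φR_n = 1 × 792.6 = 793 kN.

793 kN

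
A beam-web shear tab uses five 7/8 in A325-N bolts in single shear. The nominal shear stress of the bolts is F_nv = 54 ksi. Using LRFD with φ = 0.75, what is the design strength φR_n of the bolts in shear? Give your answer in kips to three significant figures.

A_b = π × 0.875² / 4 = 0.6013 in².
R_n = F_nv · A_b · n · n_s = 54 × 0.6013 × 5 × 1 = 162.4 kips.
Design strength φR_n = 0.75 × 162.4 = 122 kips.

122 kips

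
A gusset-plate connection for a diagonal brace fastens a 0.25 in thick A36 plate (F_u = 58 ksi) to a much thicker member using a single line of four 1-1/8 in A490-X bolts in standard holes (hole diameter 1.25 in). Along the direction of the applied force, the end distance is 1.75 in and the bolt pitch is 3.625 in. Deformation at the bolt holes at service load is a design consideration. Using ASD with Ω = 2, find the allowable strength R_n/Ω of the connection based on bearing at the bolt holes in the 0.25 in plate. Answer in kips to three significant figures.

Per bolt r_n = 1.2 l_c t F_u ≤ 2.4 d t F_u; upper limit = 2.4 × 1.125 × 0.25 × 58 = 39.15 kips.
Edge bolt: l_c = 1.75 − 1.25/2 = 1.125 in → 1.2 × 1.125 × 0.25 × 58 = 19.57 → r_n = 19.57 kips.
Interior bolts: l_c = 3.625 − 1.25 = 2.375 in → 1.2 × 2.375 × 0.25 × 58 = 41.33 → r_n = 39.15 kips.
R_n = 1 × 19.57 + 3 × 39.15 = 137 kips.
Allowable strength R_n/Ω = 137 / 2 = 68.5 kips.

68.5 kips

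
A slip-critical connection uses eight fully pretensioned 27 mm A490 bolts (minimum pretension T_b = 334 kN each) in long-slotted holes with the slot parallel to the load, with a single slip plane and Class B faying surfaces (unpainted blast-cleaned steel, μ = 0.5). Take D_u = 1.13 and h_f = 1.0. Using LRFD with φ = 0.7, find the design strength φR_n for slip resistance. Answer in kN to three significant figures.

1060 kN

R_n = μ · D_u · h_f · T_b · n_s · n_b = 0.5 × 1.13 × 1.0 × 334 × 1 × 8 = 1510 kN.
Design strength φR_n = 0.7 × 1510 = 1060 kN.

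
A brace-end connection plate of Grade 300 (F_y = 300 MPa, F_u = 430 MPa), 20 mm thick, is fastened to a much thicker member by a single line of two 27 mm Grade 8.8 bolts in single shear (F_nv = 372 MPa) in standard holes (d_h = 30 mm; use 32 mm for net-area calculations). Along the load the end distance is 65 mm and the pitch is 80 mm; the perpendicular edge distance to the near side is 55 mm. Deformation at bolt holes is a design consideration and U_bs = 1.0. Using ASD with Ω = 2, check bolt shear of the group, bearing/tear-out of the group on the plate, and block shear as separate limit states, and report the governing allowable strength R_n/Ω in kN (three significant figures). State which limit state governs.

213 kN (bolt shear governs)

Bolt shear: A_b = π·27²/4 = 572.6 mm²; R_n = 372 × 572.6 × 2 × 1 / 1000 = 426 kN → 426 / 2 = 213 kN.
Bearing: edge l_c = 50, r_n = 516 kN; interior l_c = 50, r_n = 516 kN; R_n = 516 + 1·516 = 1032 kN → 516 kN.
Block shear: A_gv = 2900, A_nv = 1940, A_nt = 780 mm²; R_n = min(0.6F_uA_nv, 0.6F_yA_gv) + U_bs·F_u·A_nt = 835.9 kN → 418 kN.
Bolt shear governs: 213 kN.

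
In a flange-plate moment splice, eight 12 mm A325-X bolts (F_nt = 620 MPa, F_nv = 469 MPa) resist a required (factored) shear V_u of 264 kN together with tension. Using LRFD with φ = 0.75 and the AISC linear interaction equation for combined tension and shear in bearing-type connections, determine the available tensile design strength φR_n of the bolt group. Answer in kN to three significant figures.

198 kN

A_b = π·12²/4 = 113.1 mm²; f_rv = 264 × 1000 / (8 × 113.1) = 291.8 MPa.
F'_nt = 1.3 F_nt − (F_nt / φF_nv) f_rv = 1.3·620 − (620/(0.75·469))·291.8 = 291.7 MPa, capped at F_nt → F'_nt = 291.7 MPa.
R_n = F'_nt · A_b · n = 291.7 × 113.1 × 8 / 1000 = 263.9 kN.
Design strength φR_n = 0.75 × 263.9 = 198 kN.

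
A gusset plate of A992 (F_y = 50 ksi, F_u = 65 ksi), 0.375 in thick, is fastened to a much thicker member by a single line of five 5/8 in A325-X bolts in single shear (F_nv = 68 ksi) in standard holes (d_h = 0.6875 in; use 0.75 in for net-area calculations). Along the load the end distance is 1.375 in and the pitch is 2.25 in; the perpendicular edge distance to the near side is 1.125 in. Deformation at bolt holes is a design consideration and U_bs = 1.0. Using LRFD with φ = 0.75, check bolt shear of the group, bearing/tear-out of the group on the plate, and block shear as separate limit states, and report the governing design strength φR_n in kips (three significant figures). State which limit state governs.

78.2 kips (bolt shear governs)

Bolt shear: A_b = π·0.625²/4 = 0.3068 in²; R_n = 68 × 0.3068 × 5 × 1 = 104.3 kips → 0.75 × 104.3 = 78.2 kips.
Bearing: edge l_c = 1.031, r_n = 30.16 kips; interior l_c = 1.562, r_n = 36.56 kips; R_n = 30.16 + 4·36.56 = 176.4 kips → 132 kips.
Block shear: A_gv = 3.891, A_nv = 2.625, A_nt = 0.2812 in²; R_n = min(0.6F_uA_nv, 0.6F_yA_gv) + U_bs·F_u·A_nt = 120.7 kips → 90.5 kips.
Bolt shear governs: 78.2 kips.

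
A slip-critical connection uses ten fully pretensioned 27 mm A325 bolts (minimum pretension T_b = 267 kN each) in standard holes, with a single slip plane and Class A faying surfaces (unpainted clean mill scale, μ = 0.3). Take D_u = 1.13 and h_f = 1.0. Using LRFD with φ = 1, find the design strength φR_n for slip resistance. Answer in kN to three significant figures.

905 kN

R_n = μ · D_u · h_f · T_b · n_s · n_b = 0.3 × 1.13 × 1.0 × 267 × 1 × 10 = 905.1 kN.
Design strength φR_n = 1 × 905.1 = 905 kN.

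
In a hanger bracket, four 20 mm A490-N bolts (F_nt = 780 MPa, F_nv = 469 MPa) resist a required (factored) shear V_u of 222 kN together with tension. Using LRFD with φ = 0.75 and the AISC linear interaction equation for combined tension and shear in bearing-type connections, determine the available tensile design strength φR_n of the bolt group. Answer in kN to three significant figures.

586 kN

A_b = π·20²/4 = 314.2 mm²; f_rv = 222 × 1000 / (4 × 314.2) = 176.7 MPa.
F'_nt = 1.3 F_nt − (F_nt / φF_nv) f_rv = 1.3·780 − (780/(0.75·469))·176.7 = 622.3 MPa, capped at F_nt → F'_nt = 622.3 MPa.
R_n = F'_nt · A_b · n = 622.3 × 314.2 × 4 / 1000 = 781.9 kN.
Design strength φR_n = 0.75 × 781.9 = 586 kN.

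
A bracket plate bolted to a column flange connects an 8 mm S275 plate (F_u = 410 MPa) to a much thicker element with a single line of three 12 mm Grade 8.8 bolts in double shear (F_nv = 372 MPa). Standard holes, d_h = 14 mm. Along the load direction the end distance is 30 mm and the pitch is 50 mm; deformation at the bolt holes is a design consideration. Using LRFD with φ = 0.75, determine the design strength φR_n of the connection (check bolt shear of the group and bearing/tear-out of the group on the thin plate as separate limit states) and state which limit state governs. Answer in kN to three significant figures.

Bolt shear: A_b = π·12²/4 = 113.1 mm²; R_n = 372 × 113.1 × 3 × 2 / 1000 = 252.4 kN → 0.75 × 252.4 = 189 kN.
Bearing (1.2 l_c t F_u ≤ 2.4 d t F_u): upper limit = 2.4·12·8·410 / 1000 = 94.46 kN.
  Edge l_c = 30 − 14/2 = 23 → r_n = 90.53 kN; interior l_c = 50 − 14 = 36 → r_n = 94.46 kN.
  R_n,bearing = 1·90.53 + 2·94.46 = 279.5 kN → 0.75 × 279.5 = 210 kN.
Bolt shear governs: 189 kN.

189 kN (bolt shear governs)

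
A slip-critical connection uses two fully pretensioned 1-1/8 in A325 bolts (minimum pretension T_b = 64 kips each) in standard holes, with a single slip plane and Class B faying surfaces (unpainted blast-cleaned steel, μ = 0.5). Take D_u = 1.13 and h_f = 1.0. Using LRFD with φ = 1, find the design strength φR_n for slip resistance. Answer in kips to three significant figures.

R_n = μ · D_u · h_f · T_b · n_s · n_b = 0.5 × 1.13 × 1.0 × 64 × 1 × 2 = 72.32 kips.
Design strength φR_n = 1 × 72.32 = 72.3 kips.

72.3 kips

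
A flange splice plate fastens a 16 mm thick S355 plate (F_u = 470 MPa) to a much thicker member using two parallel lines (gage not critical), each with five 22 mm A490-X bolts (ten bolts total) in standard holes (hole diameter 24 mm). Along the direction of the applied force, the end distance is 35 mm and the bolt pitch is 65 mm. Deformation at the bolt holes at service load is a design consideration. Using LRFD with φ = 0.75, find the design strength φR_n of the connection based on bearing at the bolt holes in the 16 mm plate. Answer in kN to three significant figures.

Per bolt r_n = 1.2 l_c t F_u ≤ 2.4 d t F_u; upper limit = 2.4 × 22 × 16 × 470 / 1000 = 397.1 kN.
Edge bolt: l_c = 35 − 24/2 = 23 mm → 1.2 × 23 × 16 × 470 / 1000 = 207.6 → r_n = 207.6 kN.
Interior bolts: l_c = 65 − 24 = 41 mm → 1.2 × 41 × 16 × 470 / 1000 = 370 → r_n = 370 kN.
R_n = 2 × 207.6 + 8 × 370 = 3375 kN.
Design strength φR_n = 0.75 × 3375 = 2530 kN.

2530 kN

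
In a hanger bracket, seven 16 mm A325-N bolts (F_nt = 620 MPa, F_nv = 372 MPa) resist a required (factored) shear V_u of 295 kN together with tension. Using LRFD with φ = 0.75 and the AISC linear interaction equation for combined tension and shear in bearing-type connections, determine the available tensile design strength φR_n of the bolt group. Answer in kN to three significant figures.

A_b = π·16²/4 = 201.1 mm²; f_rv = 295 × 1000 / (7 × 201.1) = 209.6 MPa.
F'_nt = 1.3 F_nt − (F_nt / φF_nv) f_rv = 1.3·620 − (620/(0.75·372))·209.6 = 340.2 MPa, capped at F_nt → F'_nt = 340.2 MPa.
R_n = F'_nt · A_b · n = 340.2 × 201.1 × 7 / 1000 = 478.8 kN.
Design strength φR_n = 0.75 × 478.8 = 359 kN.

359 kN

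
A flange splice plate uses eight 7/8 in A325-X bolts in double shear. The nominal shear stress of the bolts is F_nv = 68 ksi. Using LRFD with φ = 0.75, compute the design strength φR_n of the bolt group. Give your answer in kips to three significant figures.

491 kips

A_b = π × 0.875² / 4 = 0.6013 in².
R_n = F_nv · A_b · n · n_s = 68 × 0.6013 × 8 × 2 = 654.2 kips.
Design strength φR_n = 0.75 × 654.2 = 491 kips.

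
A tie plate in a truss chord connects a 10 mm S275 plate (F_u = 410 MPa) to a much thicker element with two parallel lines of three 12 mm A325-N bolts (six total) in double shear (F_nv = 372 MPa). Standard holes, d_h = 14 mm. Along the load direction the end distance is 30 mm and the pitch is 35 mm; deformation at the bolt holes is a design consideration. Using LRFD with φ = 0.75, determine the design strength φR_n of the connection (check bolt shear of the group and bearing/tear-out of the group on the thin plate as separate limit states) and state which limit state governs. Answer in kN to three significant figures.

379 kN (bolt shear governs)

Bolt shear: A_b = π·12²/4 = 113.1 mm²; R_n = 372 × 113.1 × 6 × 2 / 1000 = 504.9 kN → 0.75 × 504.9 = 379 kN.
Bearing (1.2 l_c t F_u ≤ 2.4 d t F_u): upper limit = 2.4·12·10·410 / 1000 = 118.1 kN.
  Edge l_c = 30 − 14/2 = 23 → r_n = 113.2 kN; interior l_c = 35 − 14 = 21 → r_n = 103.3 kN.
  R_n,bearing = 2·113.2 + 4·103.3 = 639.6 kN → 0.75 × 639.6 = 480 kN.
Bolt shear governs: 379 kN.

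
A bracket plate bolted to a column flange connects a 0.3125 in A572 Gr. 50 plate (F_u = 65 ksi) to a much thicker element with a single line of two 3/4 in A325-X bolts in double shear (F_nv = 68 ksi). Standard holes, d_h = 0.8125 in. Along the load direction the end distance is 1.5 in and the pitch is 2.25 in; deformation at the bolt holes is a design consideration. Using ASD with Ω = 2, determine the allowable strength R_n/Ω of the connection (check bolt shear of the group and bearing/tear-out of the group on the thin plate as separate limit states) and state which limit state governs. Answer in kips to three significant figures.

Bolt shear: A_b = π·0.75²/4 = 0.4418 in²; R_n = 68 × 0.4418 × 2 × 2 = 120.2 kips → 120.2 / 2 = 60.1 kips.
Bearing (1.2 l_c t F_u ≤ 2.4 d t F_u): upper limit = 2.4·0.75·0.3125·65 = 36.56 kips.
  Edge l_c = 1.5 − 0.8125/2 = 1.094 → r_n = 26.66 kips; interior l_c = 2.25 − 0.8125 = 1.438 → r_n = 35.04 kips.
  R_n,bearing = 1·26.66 + 1·35.04 = 61.7 kips → 61.7 / 2 = 30.8 kips.
Bearing governs: 30.8 kips.

30.8 kips (bearing governs)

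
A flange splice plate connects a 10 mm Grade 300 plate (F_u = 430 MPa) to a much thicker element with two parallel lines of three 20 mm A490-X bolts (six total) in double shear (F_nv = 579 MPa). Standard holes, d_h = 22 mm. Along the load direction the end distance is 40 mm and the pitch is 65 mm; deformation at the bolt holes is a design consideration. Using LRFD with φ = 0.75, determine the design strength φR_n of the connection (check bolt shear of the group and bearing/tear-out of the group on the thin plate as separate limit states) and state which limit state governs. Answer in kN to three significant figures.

844 kN (bearing governs)

Bolt shear: A_b = π·20²/4 = 314.2 mm²; R_n = 579 × 314.2 × 6 × 2 / 1000 = 2183 kN → 0.75 × 2183 = 1640 kN.
Bearing (1.2 l_c t F_u ≤ 2.4 d t F_u): upper limit = 2.4·20·10·430 / 1000 = 206.4 kN.
  Edge l_c = 40 − 22/2 = 29 → r_n = 149.6 kN; interior l_c = 65 − 22 = 43 → r_n = 206.4 kN.
  R_n,bearing = 2·149.6 + 4·206.4 = 1125 kN → 0.75 × 1125 = 844 kN.
Bearing governs: 844 kN.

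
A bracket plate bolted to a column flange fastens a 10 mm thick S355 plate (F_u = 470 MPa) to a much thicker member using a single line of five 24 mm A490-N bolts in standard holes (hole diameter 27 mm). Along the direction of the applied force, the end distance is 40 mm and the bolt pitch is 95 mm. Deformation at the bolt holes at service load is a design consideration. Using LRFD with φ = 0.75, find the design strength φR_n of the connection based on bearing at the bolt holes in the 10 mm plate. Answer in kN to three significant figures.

924 kN

Per bolt r_n = 1.2 l_c t F_u ≤ 2.4 d t F_u; upper limit = 2.4 × 24 × 10 × 470 / 1000 = 270.7 kN.
Edge bolt: l_c = 40 − 27/2 = 26.5 mm → 1.2 × 26.5 × 10 × 470 / 1000 = 149.5 → r_n = 149.5 kN.
Interior bolts: l_c = 95 − 27 = 68 mm → 1.2 × 68 × 10 × 470 / 1000 = 383.5 → r_n = 270.7 kN.
R_n = 1 × 149.5 + 4 × 270.7 = 1232 kN.
Design strength φR_n = 0.75 × 1232 = 924 kN.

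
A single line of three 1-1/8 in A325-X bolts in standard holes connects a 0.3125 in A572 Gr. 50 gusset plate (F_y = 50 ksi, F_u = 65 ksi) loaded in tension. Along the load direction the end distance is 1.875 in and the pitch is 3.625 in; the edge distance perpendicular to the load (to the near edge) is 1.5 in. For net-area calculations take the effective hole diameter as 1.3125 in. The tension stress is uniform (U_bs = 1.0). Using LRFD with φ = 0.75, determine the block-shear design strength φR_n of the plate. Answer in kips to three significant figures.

66.3 kips

Shear plane L_v = 1.875 + 2·3.625 = 9.125 in; A_gv = 9.125 × 0.3125 = 2.852 in².
A_nv = (9.125 − 2.5·1.3125) × 0.3125 = 1.826 in².
A_nt = (1.5 − 0.5·1.3125) × 0.3125 = 0.2637 in².
0.6 F_u A_nv = 71.22 kips; 0.6 F_y A_gv = 85.55 kips → shear rupture governs the shear term.
R_n = 71.22 + 1.0 × 65 × 0.2637 = 88.36 kips.
Design strength φR_n = 0.75 × 88.36 = 66.3 kips.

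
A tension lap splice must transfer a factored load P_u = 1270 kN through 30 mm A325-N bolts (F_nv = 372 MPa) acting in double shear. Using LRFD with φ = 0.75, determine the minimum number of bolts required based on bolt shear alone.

4 bolts

A_b = π·30²/4 = 706.9 mm².
Per-bolt design strength φR_n = 0.75 × 372 × 706.9 × 2 / 1000 = 394.4 kN.
n ≥ 1270 / 394.4 = 3.22 → use 4 bolts.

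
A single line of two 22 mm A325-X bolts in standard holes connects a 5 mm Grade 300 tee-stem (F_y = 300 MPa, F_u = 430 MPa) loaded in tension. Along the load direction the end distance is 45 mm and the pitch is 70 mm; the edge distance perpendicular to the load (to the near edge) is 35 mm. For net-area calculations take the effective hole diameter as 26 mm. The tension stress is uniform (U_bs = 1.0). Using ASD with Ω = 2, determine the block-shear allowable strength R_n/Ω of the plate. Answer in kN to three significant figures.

72.7 kN

Shear plane L_v = 45 + 1·70 = 115 mm; A_gv = 115 × 5 = 575 mm².
A_nv = (115 − 1.5·26) × 5 = 380 mm².
A_nt = (35 − 0.5·26) × 5 = 110 mm².
0.6 F_u A_nv = 98.04 kN; 0.6 F_y A_gv = 103.5 kN → shear rupture governs the shear term.
R_n = 98.04 + 1.0 × 430 × 110 / 1000 = 145.3 kN.
Allowable strength R_n/Ω = 145.3 / 2 = 72.7 kN.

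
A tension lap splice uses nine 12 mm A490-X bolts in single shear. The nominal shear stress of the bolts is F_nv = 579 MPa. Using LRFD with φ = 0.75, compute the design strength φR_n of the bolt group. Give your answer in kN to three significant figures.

442 kN

A_b = π × 12² / 4 = 113.1 mm².
R_n = F_nv · A_b · n · n_s = 579 × 113.1 × 9 × 1 / 1000 = 589.4 kN.
Design strength φR_n = 0.75 × 589.4 = 442 kN.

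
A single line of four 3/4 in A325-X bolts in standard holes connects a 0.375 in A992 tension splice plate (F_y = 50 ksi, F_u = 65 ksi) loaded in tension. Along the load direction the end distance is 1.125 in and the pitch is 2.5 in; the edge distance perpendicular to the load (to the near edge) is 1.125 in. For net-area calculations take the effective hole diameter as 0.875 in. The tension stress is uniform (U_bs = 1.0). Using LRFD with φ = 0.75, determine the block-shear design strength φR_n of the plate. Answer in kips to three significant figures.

Shear plane L_v = 1.125 + 3·2.5 = 8.625 in; A_gv = 8.625 × 0.375 = 3.234 in².
A_nv = (8.625 − 3.5·0.875) × 0.375 = 2.086 in².
A_nt = (1.125 − 0.5·0.875) × 0.375 = 0.2578 in².
0.6 F_u A_nv = 81.35 kips; 0.6 F_y A_gv = 97.03 kips → shear rupture governs the shear term.
R_n = 81.35 + 1.0 × 65 × 0.2578 = 98.11 kips.
Design strength φR_n = 0.75 × 98.11 = 73.6 kips.

73.6 kips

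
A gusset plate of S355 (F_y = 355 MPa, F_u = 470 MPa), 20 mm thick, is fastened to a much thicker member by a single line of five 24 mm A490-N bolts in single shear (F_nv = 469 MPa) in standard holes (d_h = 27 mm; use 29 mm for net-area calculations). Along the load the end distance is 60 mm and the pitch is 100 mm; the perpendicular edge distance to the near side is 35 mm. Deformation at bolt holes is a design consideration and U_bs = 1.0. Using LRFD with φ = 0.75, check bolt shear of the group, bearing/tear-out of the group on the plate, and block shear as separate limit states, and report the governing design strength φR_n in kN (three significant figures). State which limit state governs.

796 kN (bolt shear governs)

Bolt shear: A_b = π·24²/4 = 452.4 mm²; R_n = 469 × 452.4 × 5 × 1 / 1000 = 1061 kN → 0.75 × 1061 = 796 kN.
Bearing: edge l_c = 46.5, r_n = 524.5 kN; interior l_c = 73, r_n = 541.4 kN; R_n = 524.5 + 4·541.4 = 2690 kN → 2020 kN.
Block shear: A_gv = 9200, A_nv = 6590, A_nt = 410 mm²; R_n = min(0.6F_uA_nv, 0.6F_yA_gv) + U_bs·F_u·A_nt = 2051 kN → 1540 kN.
Bolt shear governs: 796 kN.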